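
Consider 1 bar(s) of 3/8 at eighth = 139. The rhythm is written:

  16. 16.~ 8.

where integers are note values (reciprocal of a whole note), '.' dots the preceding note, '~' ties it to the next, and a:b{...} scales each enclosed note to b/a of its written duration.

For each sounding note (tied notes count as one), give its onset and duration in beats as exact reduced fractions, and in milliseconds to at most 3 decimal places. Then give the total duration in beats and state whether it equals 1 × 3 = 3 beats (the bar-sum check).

1) 0.0ms=0b +323.741ms=3/4b
2) 323.741ms=3/4b +971.223ms=9/4b
Σ=3b of 3 (139bpm 3/8) — PASS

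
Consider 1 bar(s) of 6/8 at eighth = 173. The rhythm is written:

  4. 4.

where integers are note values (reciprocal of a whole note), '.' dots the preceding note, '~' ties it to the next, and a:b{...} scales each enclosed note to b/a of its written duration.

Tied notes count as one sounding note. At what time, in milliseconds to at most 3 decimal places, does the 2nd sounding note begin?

note 2 onset = 3b = 1040.462ms

1. 0.0ms @ 0 + 1040.462ms (3)
2. 1040.462ms @ 3 + 1040.462ms (3)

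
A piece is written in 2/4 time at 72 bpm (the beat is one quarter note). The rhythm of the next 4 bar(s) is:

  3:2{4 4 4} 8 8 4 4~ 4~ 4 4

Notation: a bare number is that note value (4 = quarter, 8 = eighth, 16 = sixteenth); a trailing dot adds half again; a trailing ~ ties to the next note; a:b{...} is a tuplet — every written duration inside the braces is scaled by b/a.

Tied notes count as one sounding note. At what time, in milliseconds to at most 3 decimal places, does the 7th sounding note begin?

note 7 onset = 4b = 3333.333ms

1. 0.0ms @ 0 + 555.556ms (2/3)
2. 555.556ms @ 2/3 + 555.556ms (2/3)
3. 1111.111ms @ 4/3 + 555.556ms (2/3)
4. 1666.667ms @ 2 + 416.667ms (1/2)
5. 2083.333ms @ 5/2 + 416.667ms (1/2)
6. 2500.0ms @ 3 + 833.333ms (1)
7. 3333.333ms @ 4 + 2500.0ms (3)
8. 5833.333ms @ 7 + 833.333ms (1)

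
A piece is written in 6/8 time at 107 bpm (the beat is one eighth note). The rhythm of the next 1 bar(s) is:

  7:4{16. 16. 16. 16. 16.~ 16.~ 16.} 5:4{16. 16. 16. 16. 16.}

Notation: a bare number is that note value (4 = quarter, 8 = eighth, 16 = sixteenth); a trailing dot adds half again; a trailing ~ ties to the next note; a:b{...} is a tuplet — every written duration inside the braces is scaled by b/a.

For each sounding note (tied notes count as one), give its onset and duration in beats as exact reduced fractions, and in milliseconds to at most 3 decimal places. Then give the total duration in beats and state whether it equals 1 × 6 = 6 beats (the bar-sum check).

1) 0.0ms=0b +240.32ms=3/7b
2) 240.32ms=3/7b +240.32ms=3/7b
3) 480.641ms=6/7b +240.32ms=3/7b
4) 720.961ms=9/7b +240.32ms=3/7b
5) 961.282ms=12/7b +720.961ms=9/7b
6) 1682.243ms=3b +336.449ms=3/5b
7) 2018.692ms=18/5b +336.449ms=3/5b
8) 2355.14ms=21/5b +336.449ms=3/5b
9) 2691.589ms=24/5b +336.449ms=3/5b
10) 3028.037ms=27/5b +336.449ms=3/5b
Σ=6b of 6 (107bpm 6/8) — PASS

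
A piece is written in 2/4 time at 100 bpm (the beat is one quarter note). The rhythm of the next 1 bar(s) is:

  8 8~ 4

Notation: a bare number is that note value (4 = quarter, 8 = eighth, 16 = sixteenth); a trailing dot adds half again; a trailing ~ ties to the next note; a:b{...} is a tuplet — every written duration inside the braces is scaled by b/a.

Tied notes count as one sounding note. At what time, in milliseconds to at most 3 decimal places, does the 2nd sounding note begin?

1. 0.0ms @ 0 + 300.0ms (1/2)
2. 300.0ms @ 1/2 + 900.0ms (3/2)

note 2 onset = 1/2b = 300.0ms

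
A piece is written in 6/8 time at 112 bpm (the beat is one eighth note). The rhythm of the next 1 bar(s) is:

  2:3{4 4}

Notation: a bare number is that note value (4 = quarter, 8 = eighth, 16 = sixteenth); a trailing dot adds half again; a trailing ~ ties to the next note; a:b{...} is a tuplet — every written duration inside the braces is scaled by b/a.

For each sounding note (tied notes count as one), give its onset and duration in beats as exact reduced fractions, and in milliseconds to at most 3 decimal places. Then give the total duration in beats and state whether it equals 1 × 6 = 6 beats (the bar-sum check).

1) 0.0ms=0b +1607.143ms=3b
2) 1607.143ms=3b +1607.143ms=3b
Σ=6b of 6 (112bpm 6/8) — PASS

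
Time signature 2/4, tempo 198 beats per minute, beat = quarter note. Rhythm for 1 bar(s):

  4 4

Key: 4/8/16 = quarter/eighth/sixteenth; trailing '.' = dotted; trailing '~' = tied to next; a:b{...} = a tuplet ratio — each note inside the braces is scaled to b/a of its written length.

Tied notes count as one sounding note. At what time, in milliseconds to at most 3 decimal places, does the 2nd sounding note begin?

note 2 onset = 1b = 303.03ms

1. 0.0ms @ 0 + 303.03ms (1)
2. 303.03ms @ 1 + 303.03ms (1)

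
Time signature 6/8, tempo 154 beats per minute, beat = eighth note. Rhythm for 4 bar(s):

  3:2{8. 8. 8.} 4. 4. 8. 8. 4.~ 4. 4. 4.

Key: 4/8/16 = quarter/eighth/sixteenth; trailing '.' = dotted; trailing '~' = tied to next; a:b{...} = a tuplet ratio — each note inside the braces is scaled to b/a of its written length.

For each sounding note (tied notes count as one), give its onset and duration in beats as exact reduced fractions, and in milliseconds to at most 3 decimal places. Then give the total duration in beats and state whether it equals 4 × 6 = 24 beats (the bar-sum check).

1) 0.0ms=0b +389.61ms=1b
2) 389.61ms=1b +389.61ms=1b
3) 779.221ms=2b +389.61ms=1b
4) 1168.831ms=3b +1168.831ms=3b
5) 2337.662ms=6b +1168.831ms=3b
6) 3506.494ms=9b +584.416ms=3/2b
7) 4090.909ms=21/2b +584.416ms=3/2b
8) 4675.325ms=12b +2337.662ms=6b
9) 7012.987ms=18b +1168.831ms=3b
10) 8181.818ms=21b +1168.831ms=3b
Σ=24b of 24 (154bpm 6/8) — PASS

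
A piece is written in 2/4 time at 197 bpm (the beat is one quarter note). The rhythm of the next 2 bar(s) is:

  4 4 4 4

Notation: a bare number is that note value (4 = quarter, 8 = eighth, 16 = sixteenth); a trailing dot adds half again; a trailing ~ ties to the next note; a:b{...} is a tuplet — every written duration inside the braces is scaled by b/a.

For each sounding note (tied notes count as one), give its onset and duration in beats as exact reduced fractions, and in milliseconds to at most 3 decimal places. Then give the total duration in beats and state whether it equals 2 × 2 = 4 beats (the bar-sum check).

1) 0.0ms=0b +304.569ms=1b
2) 304.569ms=1b +304.569ms=1b
3) 609.137ms=2b +304.569ms=1b
4) 913.706ms=3b +304.569ms=1b
Σ=4b of 4 (197bpm 2/4) — PASS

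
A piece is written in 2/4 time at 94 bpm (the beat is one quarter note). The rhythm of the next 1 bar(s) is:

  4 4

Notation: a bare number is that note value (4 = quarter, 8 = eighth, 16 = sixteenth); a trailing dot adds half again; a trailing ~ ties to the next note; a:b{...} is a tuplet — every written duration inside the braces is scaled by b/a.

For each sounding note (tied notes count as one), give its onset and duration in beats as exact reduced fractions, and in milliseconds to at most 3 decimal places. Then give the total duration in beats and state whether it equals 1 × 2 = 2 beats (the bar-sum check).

1) 0.0ms=0b +638.298ms=1b
2) 638.298ms=1b +638.298ms=1b
Σ=2b of 2 (94bpm 2/4) — PASS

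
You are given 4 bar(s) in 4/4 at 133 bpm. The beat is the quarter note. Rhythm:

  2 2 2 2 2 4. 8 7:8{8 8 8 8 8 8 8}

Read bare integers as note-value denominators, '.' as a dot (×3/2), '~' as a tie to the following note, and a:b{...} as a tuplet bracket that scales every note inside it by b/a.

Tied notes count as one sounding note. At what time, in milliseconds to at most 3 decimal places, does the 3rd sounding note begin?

1. 0.0ms @ 0 + 902.256ms (2)
2. 902.256ms @ 2 + 902.256ms (2)
3. 1804.511ms @ 4 + 902.256ms (2)
4. 2706.767ms @ 6 + 902.256ms (2)
5. 3609.023ms @ 8 + 902.256ms (2)
6. 4511.278ms @ 10 + 676.692ms (3/2)
7. 5187.97ms @ 23/2 + 225.564ms (1/2)
8. 5413.534ms @ 12 + 257.787ms (4/7)
9. 5671.321ms @ 88/7 + 257.787ms (4/7)
10. 5929.108ms @ 92/7 + 257.787ms (4/7)
11. 6186.896ms @ 96/7 + 257.787ms (4/7)
12. 6444.683ms @ 100/7 + 257.787ms (4/7)
13. 6702.47ms @ 104/7 + 257.787ms (4/7)
14. 6960.258ms @ 108/7 + 257.787ms (4/7)

note 3 onset = 4b = 1804.511ms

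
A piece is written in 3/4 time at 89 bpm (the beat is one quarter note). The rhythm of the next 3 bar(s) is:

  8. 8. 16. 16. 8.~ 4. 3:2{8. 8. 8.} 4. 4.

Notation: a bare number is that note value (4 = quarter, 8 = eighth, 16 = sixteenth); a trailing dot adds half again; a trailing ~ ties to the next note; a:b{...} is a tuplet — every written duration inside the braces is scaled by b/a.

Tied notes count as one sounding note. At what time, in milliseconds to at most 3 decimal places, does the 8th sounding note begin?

1. 0.0ms @ 0 + 505.618ms (3/4)
2. 505.618ms @ 3/4 + 505.618ms (3/4)
3. 1011.236ms @ 3/2 + 252.809ms (3/8)
4. 1264.045ms @ 15/8 + 252.809ms (3/8)
5. 1516.854ms @ 9/4 + 1516.854ms (9/4)
6. 3033.708ms @ 9/2 + 337.079ms (1/2)
7. 3370.787ms @ 5 + 337.079ms (1/2)
8. 3707.865ms @ 11/2 + 337.079ms (1/2)
9. 4044.944ms @ 6 + 1011.236ms (3/2)
10. 5056.18ms @ 15/2 + 1011.236ms (3/2)

note 8 onset = 11/2b = 3707.865ms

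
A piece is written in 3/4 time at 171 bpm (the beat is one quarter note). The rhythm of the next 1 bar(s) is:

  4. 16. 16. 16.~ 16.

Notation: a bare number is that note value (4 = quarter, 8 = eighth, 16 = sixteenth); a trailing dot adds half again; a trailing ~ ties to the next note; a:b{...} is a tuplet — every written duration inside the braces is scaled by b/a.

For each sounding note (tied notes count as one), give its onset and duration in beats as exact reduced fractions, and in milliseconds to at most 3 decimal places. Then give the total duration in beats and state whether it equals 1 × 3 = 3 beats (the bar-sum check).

1) 0.0ms=0b +526.316ms=3/2b
2) 526.316ms=3/2b +131.579ms=3/8b
3) 657.895ms=15/8b +131.579ms=3/8b
4) 789.474ms=9/4b +263.158ms=3/4b
Σ=3b of 3 (171bpm 3/4) — PASS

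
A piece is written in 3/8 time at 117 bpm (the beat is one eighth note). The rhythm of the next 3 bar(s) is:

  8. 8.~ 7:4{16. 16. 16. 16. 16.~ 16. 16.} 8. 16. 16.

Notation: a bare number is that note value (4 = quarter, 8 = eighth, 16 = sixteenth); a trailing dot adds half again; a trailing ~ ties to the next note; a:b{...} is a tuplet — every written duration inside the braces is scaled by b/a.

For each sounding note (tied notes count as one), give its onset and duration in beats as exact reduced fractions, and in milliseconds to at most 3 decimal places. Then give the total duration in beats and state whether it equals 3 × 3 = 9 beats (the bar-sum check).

1) 0.0ms=0b +769.231ms=3/2b
2) 769.231ms=3/2b +989.011ms=27/14b
3) 1758.242ms=24/7b +219.78ms=3/7b
4) 1978.022ms=27/7b +219.78ms=3/7b
5) 2197.802ms=30/7b +219.78ms=3/7b
6) 2417.582ms=33/7b +439.56ms=6/7b
7) 2857.143ms=39/7b +219.78ms=3/7b
8) 3076.923ms=6b +769.231ms=3/2b
9) 3846.154ms=15/2b +384.615ms=3/4b
10) 4230.769ms=33/4b +384.615ms=3/4b
Σ=9b of 9 (117bpm 3/8) — PASS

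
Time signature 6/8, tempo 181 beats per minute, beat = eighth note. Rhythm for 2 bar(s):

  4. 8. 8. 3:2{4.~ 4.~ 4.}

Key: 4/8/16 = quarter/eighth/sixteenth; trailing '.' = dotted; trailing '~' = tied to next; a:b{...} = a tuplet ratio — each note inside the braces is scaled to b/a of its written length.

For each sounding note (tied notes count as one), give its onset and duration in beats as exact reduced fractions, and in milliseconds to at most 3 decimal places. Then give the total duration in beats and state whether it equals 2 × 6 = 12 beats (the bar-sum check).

1) 0.0ms=0b +994.475ms=3b
2) 994.475ms=3b +497.238ms=3/2b
3) 1491.713ms=9/2b +497.238ms=3/2b
4) 1988.95ms=6b +1988.95ms=6b
Σ=12b of 12 (181bpm 6/8) — PASS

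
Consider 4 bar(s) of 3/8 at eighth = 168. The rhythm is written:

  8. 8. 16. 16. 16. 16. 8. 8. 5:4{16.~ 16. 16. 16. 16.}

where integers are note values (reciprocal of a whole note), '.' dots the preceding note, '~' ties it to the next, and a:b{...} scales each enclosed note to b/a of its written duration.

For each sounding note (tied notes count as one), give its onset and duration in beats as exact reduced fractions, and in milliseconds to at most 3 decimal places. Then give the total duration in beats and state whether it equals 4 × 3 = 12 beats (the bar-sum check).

1) 0.0ms=0b +535.714ms=3/2b
2) 535.714ms=3/2b +535.714ms=3/2b
3) 1071.429ms=3b +267.857ms=3/4b
4) 1339.286ms=15/4b +267.857ms=3/4b
5) 1607.143ms=9/2b +267.857ms=3/4b
6) 1875.0ms=21/4b +267.857ms=3/4b
7) 2142.857ms=6b +535.714ms=3/2b
8) 2678.571ms=15/2b +535.714ms=3/2b
9) 3214.286ms=9b +428.571ms=6/5b
10) 3642.857ms=51/5b +214.286ms=3/5b
11) 3857.143ms=54/5b +214.286ms=3/5b
12) 4071.429ms=57/5b +214.286ms=3/5b
Σ=12b of 12 (168bpm 3/8) — PASS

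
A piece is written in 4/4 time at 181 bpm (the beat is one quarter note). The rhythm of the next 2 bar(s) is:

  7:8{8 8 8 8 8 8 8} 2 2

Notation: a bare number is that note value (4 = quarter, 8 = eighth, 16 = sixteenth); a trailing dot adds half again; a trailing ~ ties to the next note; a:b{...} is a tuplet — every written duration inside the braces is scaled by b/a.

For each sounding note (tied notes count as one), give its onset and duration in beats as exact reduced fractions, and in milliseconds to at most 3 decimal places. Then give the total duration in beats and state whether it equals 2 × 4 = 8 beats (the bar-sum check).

1) 0.0ms=0b +189.424ms=4/7b
2) 189.424ms=4/7b +189.424ms=4/7b
3) 378.848ms=8/7b +189.424ms=4/7b
4) 568.272ms=12/7b +189.424ms=4/7b
5) 757.695ms=16/7b +189.424ms=4/7b
6) 947.119ms=20/7b +189.424ms=4/7b
7) 1136.543ms=24/7b +189.424ms=4/7b
8) 1325.967ms=4b +662.983ms=2b
9) 1988.95ms=6b +662.983ms=2b
Σ=8b of 8 (181bpm 4/4) — PASS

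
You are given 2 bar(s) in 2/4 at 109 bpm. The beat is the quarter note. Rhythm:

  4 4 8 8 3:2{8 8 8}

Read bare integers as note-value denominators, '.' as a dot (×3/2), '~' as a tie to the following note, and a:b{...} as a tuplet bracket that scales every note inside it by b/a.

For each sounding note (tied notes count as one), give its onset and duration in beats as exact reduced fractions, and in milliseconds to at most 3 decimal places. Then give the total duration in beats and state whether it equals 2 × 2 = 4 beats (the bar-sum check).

1) 0.0ms=0b +550.459ms=1b
2) 550.459ms=1b +550.459ms=1b
3) 1100.917ms=2b +275.229ms=1/2b
4) 1376.147ms=5/2b +275.229ms=1/2b
5) 1651.376ms=3b +183.486ms=1/3b
6) 1834.862ms=10/3b +183.486ms=1/3b
7) 2018.349ms=11/3b +183.486ms=1/3b
Σ=4b of 4 (109bpm 2/4) — PASS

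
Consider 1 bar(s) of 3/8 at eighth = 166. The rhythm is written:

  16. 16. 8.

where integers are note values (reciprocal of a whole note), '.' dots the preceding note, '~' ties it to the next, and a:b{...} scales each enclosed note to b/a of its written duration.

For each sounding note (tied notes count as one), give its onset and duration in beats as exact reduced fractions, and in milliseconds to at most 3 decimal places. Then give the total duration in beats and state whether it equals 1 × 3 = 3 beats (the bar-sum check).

1) 0.0ms=0b +271.084ms=3/4b
2) 271.084ms=3/4b +271.084ms=3/4b
3) 542.169ms=3/2b +542.169ms=3/2b
Σ=3b of 3 (166bpm 3/8) — PASS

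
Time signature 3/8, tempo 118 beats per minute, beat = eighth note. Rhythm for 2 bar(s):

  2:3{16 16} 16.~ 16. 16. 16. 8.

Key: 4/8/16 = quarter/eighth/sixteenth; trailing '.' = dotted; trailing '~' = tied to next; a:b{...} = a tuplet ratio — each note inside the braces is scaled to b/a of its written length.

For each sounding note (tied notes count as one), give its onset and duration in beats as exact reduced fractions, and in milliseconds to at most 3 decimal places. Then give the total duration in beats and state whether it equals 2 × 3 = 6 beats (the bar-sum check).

1) 0.0ms=0b +381.356ms=3/4b
2) 381.356ms=3/4b +381.356ms=3/4b
3) 762.712ms=3/2b +762.712ms=3/2b
4) 1525.424ms=3b +381.356ms=3/4b
5) 1906.78ms=15/4b +381.356ms=3/4b
6) 2288.136ms=9/2b +762.712ms=3/2b
Σ=6b of 6 (118bpm 3/8) — PASS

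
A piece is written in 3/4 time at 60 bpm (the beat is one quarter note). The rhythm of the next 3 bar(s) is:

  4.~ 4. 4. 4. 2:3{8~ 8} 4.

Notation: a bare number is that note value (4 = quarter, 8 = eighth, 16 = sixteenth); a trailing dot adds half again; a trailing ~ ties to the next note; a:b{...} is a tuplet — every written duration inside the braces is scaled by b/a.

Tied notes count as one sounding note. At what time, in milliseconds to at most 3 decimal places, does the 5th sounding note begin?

1. 0.0ms @ 0 + 3000.0ms (3)
2. 3000.0ms @ 3 + 1500.0ms (3/2)
3. 4500.0ms @ 9/2 + 1500.0ms (3/2)
4. 6000.0ms @ 6 + 1500.0ms (3/2)
5. 7500.0ms @ 15/2 + 1500.0ms (3/2)

note 5 onset = 15/2b = 7500.0ms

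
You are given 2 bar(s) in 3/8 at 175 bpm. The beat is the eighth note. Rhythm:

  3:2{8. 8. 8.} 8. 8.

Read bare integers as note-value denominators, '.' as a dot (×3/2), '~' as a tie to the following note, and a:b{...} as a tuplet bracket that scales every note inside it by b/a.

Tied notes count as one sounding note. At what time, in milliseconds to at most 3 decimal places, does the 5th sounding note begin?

1. 0.0ms @ 0 + 342.857ms (1)
2. 342.857ms @ 1 + 342.857ms (1)
3. 685.714ms @ 2 + 342.857ms (1)
4. 1028.571ms @ 3 + 514.286ms (3/2)
5. 1542.857ms @ 9/2 + 514.286ms (3/2)

note 5 onset = 9/2b = 1542.857ms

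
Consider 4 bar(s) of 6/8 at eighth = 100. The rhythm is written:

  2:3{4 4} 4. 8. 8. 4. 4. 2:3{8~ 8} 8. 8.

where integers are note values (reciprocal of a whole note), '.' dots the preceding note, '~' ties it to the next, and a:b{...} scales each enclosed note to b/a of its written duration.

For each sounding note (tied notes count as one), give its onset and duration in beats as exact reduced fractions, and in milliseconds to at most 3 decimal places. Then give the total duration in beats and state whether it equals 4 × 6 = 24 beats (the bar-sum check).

1) 0.0ms=0b +1800.0ms=3b
2) 1800.0ms=3b +1800.0ms=3b
3) 3600.0ms=6b +1800.0ms=3b
4) 5400.0ms=9b +900.0ms=3/2b
5) 6300.0ms=21/2b +900.0ms=3/2b
6) 7200.0ms=12b +1800.0ms=3b
7) 9000.0ms=15b +1800.0ms=3b
8) 10800.0ms=18b +1800.0ms=3b
9) 12600.0ms=21b +900.0ms=3/2b
10) 13500.0ms=45/2b +900.0ms=3/2b
Σ=24b of 24 (100bpm 6/8) — PASS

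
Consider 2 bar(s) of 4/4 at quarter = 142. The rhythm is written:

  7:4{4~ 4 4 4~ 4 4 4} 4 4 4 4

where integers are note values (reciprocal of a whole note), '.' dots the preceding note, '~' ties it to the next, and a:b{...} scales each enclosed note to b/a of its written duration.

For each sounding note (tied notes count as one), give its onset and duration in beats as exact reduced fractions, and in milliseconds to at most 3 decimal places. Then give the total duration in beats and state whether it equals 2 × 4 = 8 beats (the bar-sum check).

1) 0.0ms=0b +482.897ms=8/7b
2) 482.897ms=8/7b +241.449ms=4/7b
3) 724.346ms=12/7b +482.897ms=8/7b
4) 1207.243ms=20/7b +241.449ms=4/7b
5) 1448.692ms=24/7b +241.449ms=4/7b
6) 1690.141ms=4b +422.535ms=1b
7) 2112.676ms=5b +422.535ms=1b
8) 2535.211ms=6b +422.535ms=1b
9) 2957.746ms=7b +422.535ms=1b
Σ=8b of 8 (142bpm 4/4) — PASS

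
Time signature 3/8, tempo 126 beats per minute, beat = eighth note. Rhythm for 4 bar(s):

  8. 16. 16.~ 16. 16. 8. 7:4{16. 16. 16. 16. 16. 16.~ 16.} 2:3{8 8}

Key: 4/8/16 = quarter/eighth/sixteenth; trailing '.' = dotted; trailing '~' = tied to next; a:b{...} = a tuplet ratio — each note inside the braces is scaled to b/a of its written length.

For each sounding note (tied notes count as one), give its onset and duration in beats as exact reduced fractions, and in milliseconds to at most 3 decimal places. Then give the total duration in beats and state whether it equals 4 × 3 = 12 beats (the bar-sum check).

1) 0.0ms=0b +714.286ms=3/2b
2) 714.286ms=3/2b +357.143ms=3/4b
3) 1071.429ms=9/4b +714.286ms=3/2b
4) 1785.714ms=15/4b +357.143ms=3/4b
5) 2142.857ms=9/2b +714.286ms=3/2b
6) 2857.143ms=6b +204.082ms=3/7b
7) 3061.224ms=45/7b +204.082ms=3/7b
8) 3265.306ms=48/7b +204.082ms=3/7b
9) 3469.388ms=51/7b +204.082ms=3/7b
10) 3673.469ms=54/7b +204.082ms=3/7b
11) 3877.551ms=57/7b +408.163ms=6/7b
12) 4285.714ms=9b +714.286ms=3/2b
13) 5000.0ms=21/2b +714.286ms=3/2b
Σ=12b of 12 (126bpm 3/8) — PASS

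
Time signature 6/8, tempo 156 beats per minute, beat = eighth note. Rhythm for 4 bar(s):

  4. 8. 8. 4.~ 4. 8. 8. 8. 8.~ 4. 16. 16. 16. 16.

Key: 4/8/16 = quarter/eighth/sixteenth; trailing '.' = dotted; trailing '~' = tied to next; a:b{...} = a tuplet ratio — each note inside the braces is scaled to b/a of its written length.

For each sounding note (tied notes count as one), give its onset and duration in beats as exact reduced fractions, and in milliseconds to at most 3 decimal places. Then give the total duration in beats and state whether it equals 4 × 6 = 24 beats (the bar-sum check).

1) 0.0ms=0b +1153.846ms=3b
2) 1153.846ms=3b +576.923ms=3/2b
3) 1730.769ms=9/2b +576.923ms=3/2b
4) 2307.692ms=6b +2307.692ms=6b
5) 4615.385ms=12b +576.923ms=3/2b
6) 5192.308ms=27/2b +576.923ms=3/2b
7) 5769.231ms=15b +576.923ms=3/2b
8) 6346.154ms=33/2b +1730.769ms=9/2b
9) 8076.923ms=21b +288.462ms=3/4b
10) 8365.385ms=87/4b +288.462ms=3/4b
11) 8653.846ms=45/2b +288.462ms=3/4b
12) 8942.308ms=93/4b +288.462ms=3/4b
Σ=24b of 24 (156bpm 6/8) — PASS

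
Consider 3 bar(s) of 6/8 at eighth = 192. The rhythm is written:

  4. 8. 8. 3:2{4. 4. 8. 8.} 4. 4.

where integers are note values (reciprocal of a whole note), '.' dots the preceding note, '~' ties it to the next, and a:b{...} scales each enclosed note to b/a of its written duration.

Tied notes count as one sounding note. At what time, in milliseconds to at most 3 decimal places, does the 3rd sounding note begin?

1. 0.0ms @ 0 + 937.5ms (3)
2. 937.5ms @ 3 + 468.75ms (3/2)
3. 1406.25ms @ 9/2 + 468.75ms (3/2)
4. 1875.0ms @ 6 + 625.0ms (2)
5. 2500.0ms @ 8 + 625.0ms (2)
6. 3125.0ms @ 10 + 312.5ms (1)
7. 3437.5ms @ 11 + 312.5ms (1)
8. 3750.0ms @ 12 + 937.5ms (3)
9. 4687.5ms @ 15 + 937.5ms (3)

note 3 onset = 9/2b = 1406.25ms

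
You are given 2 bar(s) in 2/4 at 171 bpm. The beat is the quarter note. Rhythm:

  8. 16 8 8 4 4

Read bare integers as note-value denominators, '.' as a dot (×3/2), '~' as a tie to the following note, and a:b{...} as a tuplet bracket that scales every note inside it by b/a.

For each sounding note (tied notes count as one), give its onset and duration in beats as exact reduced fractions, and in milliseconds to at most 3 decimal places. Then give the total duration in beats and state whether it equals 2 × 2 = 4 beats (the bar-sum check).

1) 0.0ms=0b +263.158ms=3/4b
2) 263.158ms=3/4b +87.719ms=1/4b
3) 350.877ms=1b +175.439ms=1/2b
4) 526.316ms=3/2b +175.439ms=1/2b
5) 701.754ms=2b +350.877ms=1b
6) 1052.632ms=3b +350.877ms=1b
Σ=4b of 4 (171bpm 2/4) — PASS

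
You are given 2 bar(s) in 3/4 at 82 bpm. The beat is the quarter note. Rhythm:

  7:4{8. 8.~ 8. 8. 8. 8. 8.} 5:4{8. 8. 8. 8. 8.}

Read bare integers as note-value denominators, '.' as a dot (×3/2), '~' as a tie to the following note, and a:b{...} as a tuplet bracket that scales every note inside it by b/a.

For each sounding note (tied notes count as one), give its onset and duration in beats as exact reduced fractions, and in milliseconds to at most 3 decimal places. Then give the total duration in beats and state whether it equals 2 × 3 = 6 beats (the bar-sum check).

1) 0.0ms=0b +313.589ms=3/7b
2) 313.589ms=3/7b +627.178ms=6/7b
3) 940.767ms=9/7b +313.589ms=3/7b
4) 1254.355ms=12/7b +313.589ms=3/7b
5) 1567.944ms=15/7b +313.589ms=3/7b
6) 1881.533ms=18/7b +313.589ms=3/7b
7) 2195.122ms=3b +439.024ms=3/5b
8) 2634.146ms=18/5b +439.024ms=3/5b
9) 3073.171ms=21/5b +439.024ms=3/5b
10) 3512.195ms=24/5b +439.024ms=3/5b
11) 3951.22ms=27/5b +439.024ms=3/5b
Σ=6b of 6 (82bpm 3/4) — PASS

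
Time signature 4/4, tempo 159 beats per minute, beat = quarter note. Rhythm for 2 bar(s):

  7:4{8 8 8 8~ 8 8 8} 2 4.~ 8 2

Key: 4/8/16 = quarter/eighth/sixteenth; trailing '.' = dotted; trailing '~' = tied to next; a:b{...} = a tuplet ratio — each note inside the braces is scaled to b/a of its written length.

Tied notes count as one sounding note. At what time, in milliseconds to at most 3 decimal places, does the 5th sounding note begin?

1. 0.0ms @ 0 + 107.817ms (2/7)
2. 107.817ms @ 2/7 + 107.817ms (2/7)
3. 215.633ms @ 4/7 + 107.817ms (2/7)
4. 323.45ms @ 6/7 + 215.633ms (4/7)
5. 539.084ms @ 10/7 + 107.817ms (2/7)
6. 646.9ms @ 12/7 + 107.817ms (2/7)
7. 754.717ms @ 2 + 754.717ms (2)
8. 1509.434ms @ 4 + 754.717ms (2)
9. 2264.151ms @ 6 + 754.717ms (2)

note 5 onset = 10/7b = 539.084ms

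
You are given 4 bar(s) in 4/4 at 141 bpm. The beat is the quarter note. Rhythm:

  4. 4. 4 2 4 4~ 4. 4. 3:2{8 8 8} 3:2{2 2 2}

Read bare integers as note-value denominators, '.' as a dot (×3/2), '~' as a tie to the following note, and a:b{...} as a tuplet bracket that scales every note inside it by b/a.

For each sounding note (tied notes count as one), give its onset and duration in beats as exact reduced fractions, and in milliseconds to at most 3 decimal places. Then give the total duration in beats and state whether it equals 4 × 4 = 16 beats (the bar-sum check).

1) 0.0ms=0b +638.298ms=3/2b
2) 638.298ms=3/2b +638.298ms=3/2b
3) 1276.596ms=3b +425.532ms=1b
4) 1702.128ms=4b +851.064ms=2b
5) 2553.191ms=6b +425.532ms=1b
6) 2978.723ms=7b +1063.83ms=5/2b
7) 4042.553ms=19/2b +638.298ms=3/2b
8) 4680.851ms=11b +141.844ms=1/3b
9) 4822.695ms=34/3b +141.844ms=1/3b
10) 4964.539ms=35/3b +141.844ms=1/3b
11) 5106.383ms=12b +567.376ms=4/3b
12) 5673.759ms=40/3b +567.376ms=4/3b
13) 6241.135ms=44/3b +567.376ms=4/3b
Σ=16b of 16 (141bpm 4/4) — PASS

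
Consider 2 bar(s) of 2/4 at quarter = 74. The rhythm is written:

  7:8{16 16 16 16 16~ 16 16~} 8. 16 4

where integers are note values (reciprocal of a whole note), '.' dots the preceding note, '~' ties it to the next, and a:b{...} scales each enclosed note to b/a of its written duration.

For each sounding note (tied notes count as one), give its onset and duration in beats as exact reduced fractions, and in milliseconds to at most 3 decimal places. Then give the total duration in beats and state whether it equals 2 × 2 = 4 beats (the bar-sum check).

1) 0.0ms=0b +231.66ms=2/7b
2) 231.66ms=2/7b +231.66ms=2/7b
3) 463.32ms=4/7b +231.66ms=2/7b
4) 694.981ms=6/7b +231.66ms=2/7b
5) 926.641ms=8/7b +463.32ms=4/7b
6) 1389.961ms=12/7b +839.768ms=29/28b
7) 2229.73ms=11/4b +202.703ms=1/4b
8) 2432.432ms=3b +810.811ms=1b
Σ=4b of 4 (74bpm 2/4) — PASS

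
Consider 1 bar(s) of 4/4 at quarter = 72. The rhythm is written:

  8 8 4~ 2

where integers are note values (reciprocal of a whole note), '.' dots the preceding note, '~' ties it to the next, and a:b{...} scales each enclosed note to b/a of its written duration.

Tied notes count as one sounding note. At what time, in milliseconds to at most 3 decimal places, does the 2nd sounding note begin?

1. 0.0ms @ 0 + 416.667ms (1/2)
2. 416.667ms @ 1/2 + 416.667ms (1/2)
3. 833.333ms @ 1 + 2500.0ms (3)

note 2 onset = 1/2b = 416.667ms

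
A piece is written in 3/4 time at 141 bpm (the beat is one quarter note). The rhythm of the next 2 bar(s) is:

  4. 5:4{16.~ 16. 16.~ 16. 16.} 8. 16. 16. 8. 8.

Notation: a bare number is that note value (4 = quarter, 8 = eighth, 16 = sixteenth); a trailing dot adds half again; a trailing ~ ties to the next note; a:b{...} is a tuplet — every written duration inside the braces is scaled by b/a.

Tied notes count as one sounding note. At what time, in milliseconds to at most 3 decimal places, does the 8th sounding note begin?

note 8 onset = 9/2b = 1914.894ms

1. 0.0ms @ 0 + 638.298ms (3/2)
2. 638.298ms @ 3/2 + 255.319ms (3/5)
3. 893.617ms @ 21/10 + 255.319ms (3/5)
4. 1148.936ms @ 27/10 + 127.66ms (3/10)
5. 1276.596ms @ 3 + 319.149ms (3/4)
6. 1595.745ms @ 15/4 + 159.574ms (3/8)
7. 1755.319ms @ 33/8 + 159.574ms (3/8)
8. 1914.894ms @ 9/2 + 319.149ms (3/4)
9. 2234.043ms @ 21/4 + 319.149ms (3/4)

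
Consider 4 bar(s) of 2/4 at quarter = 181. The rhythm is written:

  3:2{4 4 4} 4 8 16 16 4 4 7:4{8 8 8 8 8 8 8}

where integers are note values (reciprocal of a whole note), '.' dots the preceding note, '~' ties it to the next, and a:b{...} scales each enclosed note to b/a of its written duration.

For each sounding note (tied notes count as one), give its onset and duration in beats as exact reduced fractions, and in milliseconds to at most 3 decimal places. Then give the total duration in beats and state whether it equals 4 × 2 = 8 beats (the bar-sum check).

1) 0.0ms=0b +220.994ms=2/3b
2) 220.994ms=2/3b +220.994ms=2/3b
3) 441.989ms=4/3b +220.994ms=2/3b
4) 662.983ms=2b +331.492ms=1b
5) 994.475ms=3b +165.746ms=1/2b
6) 1160.221ms=7/2b +82.873ms=1/4b
7) 1243.094ms=15/4b +82.873ms=1/4b
8) 1325.967ms=4b +331.492ms=1b
9) 1657.459ms=5b +331.492ms=1b
10) 1988.95ms=6b +94.712ms=2/7b
11) 2083.662ms=44/7b +94.712ms=2/7b
12) 2178.374ms=46/7b +94.712ms=2/7b
13) 2273.086ms=48/7b +94.712ms=2/7b
14) 2367.798ms=50/7b +94.712ms=2/7b
15) 2462.51ms=52/7b +94.712ms=2/7b
16) 2557.222ms=54/7b +94.712ms=2/7b
Σ=8b of 8 (181bpm 2/4) — PASS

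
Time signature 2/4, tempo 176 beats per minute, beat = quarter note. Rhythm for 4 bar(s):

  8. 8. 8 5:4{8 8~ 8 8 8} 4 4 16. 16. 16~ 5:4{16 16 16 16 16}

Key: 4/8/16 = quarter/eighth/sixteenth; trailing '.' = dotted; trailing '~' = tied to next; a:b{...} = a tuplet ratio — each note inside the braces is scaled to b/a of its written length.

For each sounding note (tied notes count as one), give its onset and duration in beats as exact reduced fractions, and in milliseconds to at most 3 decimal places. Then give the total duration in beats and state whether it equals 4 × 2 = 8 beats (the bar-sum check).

1) 0.0ms=0b +255.682ms=3/4b
2) 255.682ms=3/4b +255.682ms=3/4b
3) 511.364ms=3/2b +170.455ms=1/2b
4) 681.818ms=2b +136.364ms=2/5b
5) 818.182ms=12/5b +272.727ms=4/5b
6) 1090.909ms=16/5b +136.364ms=2/5b
7) 1227.273ms=18/5b +136.364ms=2/5b
8) 1363.636ms=4b +340.909ms=1b
9) 1704.545ms=5b +340.909ms=1b
10) 2045.455ms=6b +127.841ms=3/8b
11) 2173.295ms=51/8b +127.841ms=3/8b
12) 2301.136ms=27/4b +153.409ms=9/20b
13) 2454.545ms=36/5b +68.182ms=1/5b
14) 2522.727ms=37/5b +68.182ms=1/5b
15) 2590.909ms=38/5b +68.182ms=1/5b
16) 2659.091ms=39/5b +68.182ms=1/5b
Σ=8b of 8 (176bpm 2/4) — PASS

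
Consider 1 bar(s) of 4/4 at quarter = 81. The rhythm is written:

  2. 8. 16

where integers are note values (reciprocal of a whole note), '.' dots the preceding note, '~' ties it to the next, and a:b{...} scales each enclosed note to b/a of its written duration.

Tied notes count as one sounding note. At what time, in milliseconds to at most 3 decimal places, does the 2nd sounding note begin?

note 2 onset = 3b = 2222.222ms

1. 0.0ms @ 0 + 2222.222ms (3)
2. 2222.222ms @ 3 + 555.556ms (3/4)
3. 2777.778ms @ 15/4 + 185.185ms (1/4)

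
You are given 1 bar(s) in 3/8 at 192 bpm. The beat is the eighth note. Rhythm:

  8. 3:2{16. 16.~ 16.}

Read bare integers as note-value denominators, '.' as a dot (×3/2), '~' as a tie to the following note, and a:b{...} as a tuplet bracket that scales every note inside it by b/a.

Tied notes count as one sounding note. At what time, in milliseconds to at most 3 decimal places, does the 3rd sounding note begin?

1. 0.0ms @ 0 + 468.75ms (3/2)
2. 468.75ms @ 3/2 + 156.25ms (1/2)
3. 625.0ms @ 2 + 312.5ms (1)

note 3 onset = 2b = 625.0ms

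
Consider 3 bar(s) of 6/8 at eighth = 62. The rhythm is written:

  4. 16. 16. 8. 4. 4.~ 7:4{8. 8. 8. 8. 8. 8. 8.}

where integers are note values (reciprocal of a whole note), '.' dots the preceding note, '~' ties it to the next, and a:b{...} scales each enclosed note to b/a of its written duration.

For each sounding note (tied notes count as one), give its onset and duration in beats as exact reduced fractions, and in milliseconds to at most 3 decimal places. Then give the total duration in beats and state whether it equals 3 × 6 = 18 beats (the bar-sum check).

1) 0.0ms=0b +2903.226ms=3b
2) 2903.226ms=3b +725.806ms=3/4b
3) 3629.032ms=15/4b +725.806ms=3/4b
4) 4354.839ms=9/2b +1451.613ms=3/2b
5) 5806.452ms=6b +2903.226ms=3b
6) 8709.677ms=9b +3732.719ms=27/7b
7) 12442.396ms=90/7b +829.493ms=6/7b
8) 13271.889ms=96/7b +829.493ms=6/7b
9) 14101.382ms=102/7b +829.493ms=6/7b
10) 14930.876ms=108/7b +829.493ms=6/7b
11) 15760.369ms=114/7b +829.493ms=6/7b
12) 16589.862ms=120/7b +829.493ms=6/7b
Σ=18b of 18 (62bpm 6/8) — PASS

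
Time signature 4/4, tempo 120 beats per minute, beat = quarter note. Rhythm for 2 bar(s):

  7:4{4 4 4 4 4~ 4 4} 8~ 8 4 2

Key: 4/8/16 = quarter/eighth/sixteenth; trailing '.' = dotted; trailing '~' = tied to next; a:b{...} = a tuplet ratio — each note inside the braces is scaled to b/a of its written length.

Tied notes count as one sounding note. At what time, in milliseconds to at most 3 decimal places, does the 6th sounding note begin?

note 6 onset = 24/7b = 1714.286ms

1. 0.0ms @ 0 + 285.714ms (4/7)
2. 285.714ms @ 4/7 + 285.714ms (4/7)
3. 571.429ms @ 8/7 + 285.714ms (4/7)
4. 857.143ms @ 12/7 + 285.714ms (4/7)
5. 1142.857ms @ 16/7 + 571.429ms (8/7)
6. 1714.286ms @ 24/7 + 285.714ms (4/7)
7. 2000.0ms @ 4 + 500.0ms (1)
8. 2500.0ms @ 5 + 500.0ms (1)
9. 3000.0ms @ 6 + 1000.0ms (2)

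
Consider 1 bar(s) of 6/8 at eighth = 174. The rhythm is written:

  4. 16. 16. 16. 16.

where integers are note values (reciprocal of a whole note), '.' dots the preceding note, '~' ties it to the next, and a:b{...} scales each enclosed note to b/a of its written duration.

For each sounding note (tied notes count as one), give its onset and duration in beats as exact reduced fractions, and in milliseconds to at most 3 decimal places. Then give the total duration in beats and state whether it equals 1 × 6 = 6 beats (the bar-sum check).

1) 0.0ms=0b +1034.483ms=3b
2) 1034.483ms=3b +258.621ms=3/4b
3) 1293.103ms=15/4b +258.621ms=3/4b
4) 1551.724ms=9/2b +258.621ms=3/4b
5) 1810.345ms=21/4b +258.621ms=3/4b
Σ=6b of 6 (174bpm 6/8) — PASS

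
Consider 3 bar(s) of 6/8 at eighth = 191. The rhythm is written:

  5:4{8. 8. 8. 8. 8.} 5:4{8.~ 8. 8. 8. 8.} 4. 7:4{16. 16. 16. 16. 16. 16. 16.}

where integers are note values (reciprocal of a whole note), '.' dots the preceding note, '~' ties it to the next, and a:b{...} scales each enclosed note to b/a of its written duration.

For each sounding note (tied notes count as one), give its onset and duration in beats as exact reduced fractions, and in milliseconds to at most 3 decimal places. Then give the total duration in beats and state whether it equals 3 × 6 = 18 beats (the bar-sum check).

1) 0.0ms=0b +376.963ms=6/5b
2) 376.963ms=6/5b +376.963ms=6/5b
3) 753.927ms=12/5b +376.963ms=6/5b
4) 1130.89ms=18/5b +376.963ms=6/5b
5) 1507.853ms=24/5b +376.963ms=6/5b
6) 1884.817ms=6b +753.927ms=12/5b
7) 2638.743ms=42/5b +376.963ms=6/5b
8) 3015.707ms=48/5b +376.963ms=6/5b
9) 3392.67ms=54/5b +376.963ms=6/5b
10) 3769.634ms=12b +942.408ms=3b
11) 4712.042ms=15b +134.63ms=3/7b
12) 4846.672ms=108/7b +134.63ms=3/7b
13) 4981.301ms=111/7b +134.63ms=3/7b
14) 5115.931ms=114/7b +134.63ms=3/7b
15) 5250.561ms=117/7b +134.63ms=3/7b
16) 5385.191ms=120/7b +134.63ms=3/7b
17) 5519.82ms=123/7b +134.63ms=3/7b
Σ=18b of 18 (191bpm 6/8) — PASS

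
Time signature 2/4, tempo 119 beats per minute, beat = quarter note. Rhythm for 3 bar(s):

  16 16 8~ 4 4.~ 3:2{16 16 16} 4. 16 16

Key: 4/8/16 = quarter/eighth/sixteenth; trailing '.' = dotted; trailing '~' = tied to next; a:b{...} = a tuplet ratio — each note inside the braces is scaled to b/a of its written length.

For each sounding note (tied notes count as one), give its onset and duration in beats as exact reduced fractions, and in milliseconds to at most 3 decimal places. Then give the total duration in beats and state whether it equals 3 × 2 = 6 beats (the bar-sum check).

1) 0.0ms=0b +126.05ms=1/4b
2) 126.05ms=1/4b +126.05ms=1/4b
3) 252.101ms=1/2b +756.303ms=3/2b
4) 1008.403ms=2b +840.336ms=5/3b
5) 1848.739ms=11/3b +84.034ms=1/6b
6) 1932.773ms=23/6b +84.034ms=1/6b
7) 2016.807ms=4b +756.303ms=3/2b
8) 2773.109ms=11/2b +126.05ms=1/4b
9) 2899.16ms=23/4b +126.05ms=1/4b
Σ=6b of 6 (119bpm 2/4) — PASS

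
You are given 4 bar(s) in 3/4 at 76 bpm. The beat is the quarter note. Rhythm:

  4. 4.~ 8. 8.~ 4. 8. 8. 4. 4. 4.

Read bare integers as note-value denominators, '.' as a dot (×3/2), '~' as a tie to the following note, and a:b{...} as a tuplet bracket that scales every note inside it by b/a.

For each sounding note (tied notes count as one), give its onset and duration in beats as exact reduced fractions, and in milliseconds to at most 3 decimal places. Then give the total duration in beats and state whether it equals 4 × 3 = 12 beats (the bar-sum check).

1) 0.0ms=0b +1184.211ms=3/2b
2) 1184.211ms=3/2b +1776.316ms=9/4b
3) 2960.526ms=15/4b +1776.316ms=9/4b
4) 4736.842ms=6b +592.105ms=3/4b
5) 5328.947ms=27/4b +592.105ms=3/4b
6) 5921.053ms=15/2b +1184.211ms=3/2b
7) 7105.263ms=9b +1184.211ms=3/2b
8) 8289.474ms=21/2b +1184.211ms=3/2b
Σ=12b of 12 (76bpm 3/4) — PASS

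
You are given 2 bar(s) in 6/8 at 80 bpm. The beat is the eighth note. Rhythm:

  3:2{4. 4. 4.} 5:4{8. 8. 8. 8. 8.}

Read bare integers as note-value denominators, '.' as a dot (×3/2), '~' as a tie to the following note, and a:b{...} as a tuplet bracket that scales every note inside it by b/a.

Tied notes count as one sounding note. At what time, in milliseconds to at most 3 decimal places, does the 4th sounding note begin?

1. 0.0ms @ 0 + 1500.0ms (2)
2. 1500.0ms @ 2 + 1500.0ms (2)
3. 3000.0ms @ 4 + 1500.0ms (2)
4. 4500.0ms @ 6 + 900.0ms (6/5)
5. 5400.0ms @ 36/5 + 900.0ms (6/5)
6. 6300.0ms @ 42/5 + 900.0ms (6/5)
7. 7200.0ms @ 48/5 + 900.0ms (6/5)
8. 8100.0ms @ 54/5 + 900.0ms (6/5)

note 4 onset = 6b = 4500.0ms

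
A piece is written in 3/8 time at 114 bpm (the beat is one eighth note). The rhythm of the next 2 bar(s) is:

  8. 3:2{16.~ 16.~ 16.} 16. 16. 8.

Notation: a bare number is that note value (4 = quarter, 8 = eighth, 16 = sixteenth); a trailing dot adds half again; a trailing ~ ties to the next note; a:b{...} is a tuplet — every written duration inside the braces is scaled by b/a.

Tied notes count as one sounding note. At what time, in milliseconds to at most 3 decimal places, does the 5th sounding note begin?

1. 0.0ms @ 0 + 789.474ms (3/2)
2. 789.474ms @ 3/2 + 789.474ms (3/2)
3. 1578.947ms @ 3 + 394.737ms (3/4)
4. 1973.684ms @ 15/4 + 394.737ms (3/4)
5. 2368.421ms @ 9/2 + 789.474ms (3/2)

note 5 onset = 9/2b = 2368.421ms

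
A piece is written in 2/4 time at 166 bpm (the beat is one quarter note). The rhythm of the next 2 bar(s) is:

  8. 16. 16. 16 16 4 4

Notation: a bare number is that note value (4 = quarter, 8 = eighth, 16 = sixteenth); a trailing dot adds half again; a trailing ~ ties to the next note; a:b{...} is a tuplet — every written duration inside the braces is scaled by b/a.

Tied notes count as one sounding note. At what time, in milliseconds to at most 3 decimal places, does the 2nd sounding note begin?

1. 0.0ms @ 0 + 271.084ms (3/4)
2. 271.084ms @ 3/4 + 135.542ms (3/8)
3. 406.627ms @ 9/8 + 135.542ms (3/8)
4. 542.169ms @ 3/2 + 90.361ms (1/4)
5. 632.53ms @ 7/4 + 90.361ms (1/4)
6. 722.892ms @ 2 + 361.446ms (1)
7. 1084.337ms @ 3 + 361.446ms (1)

note 2 onset = 3/4b = 271.084ms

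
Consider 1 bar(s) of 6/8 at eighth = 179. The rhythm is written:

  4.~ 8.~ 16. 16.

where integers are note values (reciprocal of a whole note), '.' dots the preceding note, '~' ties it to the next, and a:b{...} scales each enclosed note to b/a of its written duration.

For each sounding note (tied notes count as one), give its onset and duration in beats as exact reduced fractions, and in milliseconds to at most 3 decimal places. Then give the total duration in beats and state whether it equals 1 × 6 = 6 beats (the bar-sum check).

1) 0.0ms=0b +1759.777ms=21/4b
2) 1759.777ms=21/4b +251.397ms=3/4b
Σ=6b of 6 (179bpm 6/8) — PASS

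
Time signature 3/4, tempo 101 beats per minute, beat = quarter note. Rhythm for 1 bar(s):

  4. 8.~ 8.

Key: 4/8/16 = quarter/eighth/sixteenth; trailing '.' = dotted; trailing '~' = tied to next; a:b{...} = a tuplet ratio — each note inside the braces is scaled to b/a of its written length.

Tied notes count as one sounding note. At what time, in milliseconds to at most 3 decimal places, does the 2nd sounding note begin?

1. 0.0ms @ 0 + 891.089ms (3/2)
2. 891.089ms @ 3/2 + 891.089ms (3/2)

note 2 onset = 3/2b = 891.089ms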